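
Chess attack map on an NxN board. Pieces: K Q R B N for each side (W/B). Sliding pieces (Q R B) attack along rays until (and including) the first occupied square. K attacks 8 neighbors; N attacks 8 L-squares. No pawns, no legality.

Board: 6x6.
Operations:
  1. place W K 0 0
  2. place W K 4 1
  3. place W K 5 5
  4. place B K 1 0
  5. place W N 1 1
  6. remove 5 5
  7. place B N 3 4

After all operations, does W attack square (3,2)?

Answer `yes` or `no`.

Answer: yes

Derivation:
Op 1: place WK@(0,0)
Op 2: place WK@(4,1)
Op 3: place WK@(5,5)
Op 4: place BK@(1,0)
Op 5: place WN@(1,1)
Op 6: remove (5,5)
Op 7: place BN@(3,4)
Per-piece attacks for W:
  WK@(0,0): attacks (0,1) (1,0) (1,1)
  WN@(1,1): attacks (2,3) (3,2) (0,3) (3,0)
  WK@(4,1): attacks (4,2) (4,0) (5,1) (3,1) (5,2) (5,0) (3,2) (3,0)
W attacks (3,2): yes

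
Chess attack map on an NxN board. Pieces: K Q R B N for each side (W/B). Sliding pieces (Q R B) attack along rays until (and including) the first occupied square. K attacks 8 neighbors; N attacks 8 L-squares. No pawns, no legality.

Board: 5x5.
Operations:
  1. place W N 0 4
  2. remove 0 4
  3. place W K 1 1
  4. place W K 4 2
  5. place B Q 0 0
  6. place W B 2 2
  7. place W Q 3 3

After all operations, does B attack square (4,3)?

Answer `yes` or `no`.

Op 1: place WN@(0,4)
Op 2: remove (0,4)
Op 3: place WK@(1,1)
Op 4: place WK@(4,2)
Op 5: place BQ@(0,0)
Op 6: place WB@(2,2)
Op 7: place WQ@(3,3)
Per-piece attacks for B:
  BQ@(0,0): attacks (0,1) (0,2) (0,3) (0,4) (1,0) (2,0) (3,0) (4,0) (1,1) [ray(1,1) blocked at (1,1)]
B attacks (4,3): no

Answer: no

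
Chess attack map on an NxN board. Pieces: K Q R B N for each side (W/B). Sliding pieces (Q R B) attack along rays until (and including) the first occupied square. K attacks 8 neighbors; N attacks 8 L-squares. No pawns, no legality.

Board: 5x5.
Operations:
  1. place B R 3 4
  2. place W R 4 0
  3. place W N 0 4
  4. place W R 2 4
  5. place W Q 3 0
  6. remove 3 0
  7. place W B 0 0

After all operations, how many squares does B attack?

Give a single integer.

Answer: 6

Derivation:
Op 1: place BR@(3,4)
Op 2: place WR@(4,0)
Op 3: place WN@(0,4)
Op 4: place WR@(2,4)
Op 5: place WQ@(3,0)
Op 6: remove (3,0)
Op 7: place WB@(0,0)
Per-piece attacks for B:
  BR@(3,4): attacks (3,3) (3,2) (3,1) (3,0) (4,4) (2,4) [ray(-1,0) blocked at (2,4)]
Union (6 distinct): (2,4) (3,0) (3,1) (3,2) (3,3) (4,4)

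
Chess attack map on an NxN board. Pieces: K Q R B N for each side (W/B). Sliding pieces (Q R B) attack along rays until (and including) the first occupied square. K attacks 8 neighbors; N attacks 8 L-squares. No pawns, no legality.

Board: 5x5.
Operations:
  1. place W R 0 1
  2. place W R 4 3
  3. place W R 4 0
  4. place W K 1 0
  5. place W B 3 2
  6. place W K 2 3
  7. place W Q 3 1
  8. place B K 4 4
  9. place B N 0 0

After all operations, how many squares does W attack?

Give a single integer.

Answer: 25

Derivation:
Op 1: place WR@(0,1)
Op 2: place WR@(4,3)
Op 3: place WR@(4,0)
Op 4: place WK@(1,0)
Op 5: place WB@(3,2)
Op 6: place WK@(2,3)
Op 7: place WQ@(3,1)
Op 8: place BK@(4,4)
Op 9: place BN@(0,0)
Per-piece attacks for W:
  WR@(0,1): attacks (0,2) (0,3) (0,4) (0,0) (1,1) (2,1) (3,1) [ray(0,-1) blocked at (0,0); ray(1,0) blocked at (3,1)]
  WK@(1,0): attacks (1,1) (2,0) (0,0) (2,1) (0,1)
  WK@(2,3): attacks (2,4) (2,2) (3,3) (1,3) (3,4) (3,2) (1,4) (1,2)
  WQ@(3,1): attacks (3,2) (3,0) (4,1) (2,1) (1,1) (0,1) (4,2) (4,0) (2,2) (1,3) (0,4) (2,0) [ray(0,1) blocked at (3,2); ray(-1,0) blocked at (0,1); ray(1,-1) blocked at (4,0)]
  WB@(3,2): attacks (4,3) (4,1) (2,3) (2,1) (1,0) [ray(1,1) blocked at (4,3); ray(-1,1) blocked at (2,3); ray(-1,-1) blocked at (1,0)]
  WR@(4,0): attacks (4,1) (4,2) (4,3) (3,0) (2,0) (1,0) [ray(0,1) blocked at (4,3); ray(-1,0) blocked at (1,0)]
  WR@(4,3): attacks (4,4) (4,2) (4,1) (4,0) (3,3) (2,3) [ray(0,1) blocked at (4,4); ray(0,-1) blocked at (4,0); ray(-1,0) blocked at (2,3)]
Union (25 distinct): (0,0) (0,1) (0,2) (0,3) (0,4) (1,0) (1,1) (1,2) (1,3) (1,4) (2,0) (2,1) (2,2) (2,3) (2,4) (3,0) (3,1) (3,2) (3,3) (3,4) (4,0) (4,1) (4,2) (4,3) (4,4)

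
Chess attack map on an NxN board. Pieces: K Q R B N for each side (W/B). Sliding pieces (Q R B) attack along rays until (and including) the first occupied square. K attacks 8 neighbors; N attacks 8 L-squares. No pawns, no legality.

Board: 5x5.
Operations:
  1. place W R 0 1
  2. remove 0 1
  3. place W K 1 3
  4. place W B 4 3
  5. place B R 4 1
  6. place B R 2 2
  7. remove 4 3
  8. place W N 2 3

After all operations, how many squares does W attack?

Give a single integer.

Op 1: place WR@(0,1)
Op 2: remove (0,1)
Op 3: place WK@(1,3)
Op 4: place WB@(4,3)
Op 5: place BR@(4,1)
Op 6: place BR@(2,2)
Op 7: remove (4,3)
Op 8: place WN@(2,3)
Per-piece attacks for W:
  WK@(1,3): attacks (1,4) (1,2) (2,3) (0,3) (2,4) (2,2) (0,4) (0,2)
  WN@(2,3): attacks (4,4) (0,4) (3,1) (4,2) (1,1) (0,2)
Union (12 distinct): (0,2) (0,3) (0,4) (1,1) (1,2) (1,4) (2,2) (2,3) (2,4) (3,1) (4,2) (4,4)

Answer: 12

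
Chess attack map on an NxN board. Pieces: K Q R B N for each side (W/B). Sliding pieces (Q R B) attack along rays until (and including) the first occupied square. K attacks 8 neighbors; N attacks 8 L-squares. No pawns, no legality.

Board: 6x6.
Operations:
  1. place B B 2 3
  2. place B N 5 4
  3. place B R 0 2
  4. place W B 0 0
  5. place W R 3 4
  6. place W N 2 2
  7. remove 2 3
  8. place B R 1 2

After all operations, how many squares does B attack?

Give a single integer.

Answer: 16

Derivation:
Op 1: place BB@(2,3)
Op 2: place BN@(5,4)
Op 3: place BR@(0,2)
Op 4: place WB@(0,0)
Op 5: place WR@(3,4)
Op 6: place WN@(2,2)
Op 7: remove (2,3)
Op 8: place BR@(1,2)
Per-piece attacks for B:
  BR@(0,2): attacks (0,3) (0,4) (0,5) (0,1) (0,0) (1,2) [ray(0,-1) blocked at (0,0); ray(1,0) blocked at (1,2)]
  BR@(1,2): attacks (1,3) (1,4) (1,5) (1,1) (1,0) (2,2) (0,2) [ray(1,0) blocked at (2,2); ray(-1,0) blocked at (0,2)]
  BN@(5,4): attacks (3,5) (4,2) (3,3)
Union (16 distinct): (0,0) (0,1) (0,2) (0,3) (0,4) (0,5) (1,0) (1,1) (1,2) (1,3) (1,4) (1,5) (2,2) (3,3) (3,5) (4,2)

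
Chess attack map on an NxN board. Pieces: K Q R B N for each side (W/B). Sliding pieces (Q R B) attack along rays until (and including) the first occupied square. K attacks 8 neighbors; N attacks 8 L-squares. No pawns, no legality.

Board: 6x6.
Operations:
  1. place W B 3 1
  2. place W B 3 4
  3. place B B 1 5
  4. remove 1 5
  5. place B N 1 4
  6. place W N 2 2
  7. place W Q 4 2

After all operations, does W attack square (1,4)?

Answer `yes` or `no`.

Answer: yes

Derivation:
Op 1: place WB@(3,1)
Op 2: place WB@(3,4)
Op 3: place BB@(1,5)
Op 4: remove (1,5)
Op 5: place BN@(1,4)
Op 6: place WN@(2,2)
Op 7: place WQ@(4,2)
Per-piece attacks for W:
  WN@(2,2): attacks (3,4) (4,3) (1,4) (0,3) (3,0) (4,1) (1,0) (0,1)
  WB@(3,1): attacks (4,2) (4,0) (2,2) (2,0) [ray(1,1) blocked at (4,2); ray(-1,1) blocked at (2,2)]
  WB@(3,4): attacks (4,5) (4,3) (5,2) (2,5) (2,3) (1,2) (0,1)
  WQ@(4,2): attacks (4,3) (4,4) (4,5) (4,1) (4,0) (5,2) (3,2) (2,2) (5,3) (5,1) (3,3) (2,4) (1,5) (3,1) [ray(-1,0) blocked at (2,2); ray(-1,-1) blocked at (3,1)]
W attacks (1,4): yes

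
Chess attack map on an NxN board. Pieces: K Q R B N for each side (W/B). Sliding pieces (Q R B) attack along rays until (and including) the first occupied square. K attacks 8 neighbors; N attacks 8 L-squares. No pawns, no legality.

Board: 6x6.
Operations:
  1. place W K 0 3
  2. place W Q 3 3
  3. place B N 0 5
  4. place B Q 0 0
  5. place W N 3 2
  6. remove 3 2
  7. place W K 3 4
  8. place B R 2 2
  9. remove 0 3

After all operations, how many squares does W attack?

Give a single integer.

Answer: 20

Derivation:
Op 1: place WK@(0,3)
Op 2: place WQ@(3,3)
Op 3: place BN@(0,5)
Op 4: place BQ@(0,0)
Op 5: place WN@(3,2)
Op 6: remove (3,2)
Op 7: place WK@(3,4)
Op 8: place BR@(2,2)
Op 9: remove (0,3)
Per-piece attacks for W:
  WQ@(3,3): attacks (3,4) (3,2) (3,1) (3,0) (4,3) (5,3) (2,3) (1,3) (0,3) (4,4) (5,5) (4,2) (5,1) (2,4) (1,5) (2,2) [ray(0,1) blocked at (3,4); ray(-1,-1) blocked at (2,2)]
  WK@(3,4): attacks (3,5) (3,3) (4,4) (2,4) (4,5) (4,3) (2,5) (2,3)
Union (20 distinct): (0,3) (1,3) (1,5) (2,2) (2,3) (2,4) (2,5) (3,0) (3,1) (3,2) (3,3) (3,4) (3,5) (4,2) (4,3) (4,4) (4,5) (5,1) (5,3) (5,5)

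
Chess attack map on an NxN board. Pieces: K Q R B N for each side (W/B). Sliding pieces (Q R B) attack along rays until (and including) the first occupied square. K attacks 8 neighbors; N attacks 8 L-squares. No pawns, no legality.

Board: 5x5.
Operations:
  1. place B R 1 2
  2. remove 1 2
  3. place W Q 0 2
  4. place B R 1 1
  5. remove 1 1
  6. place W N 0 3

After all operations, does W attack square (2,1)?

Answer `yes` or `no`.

Op 1: place BR@(1,2)
Op 2: remove (1,2)
Op 3: place WQ@(0,2)
Op 4: place BR@(1,1)
Op 5: remove (1,1)
Op 6: place WN@(0,3)
Per-piece attacks for W:
  WQ@(0,2): attacks (0,3) (0,1) (0,0) (1,2) (2,2) (3,2) (4,2) (1,3) (2,4) (1,1) (2,0) [ray(0,1) blocked at (0,3)]
  WN@(0,3): attacks (2,4) (1,1) (2,2)
W attacks (2,1): no

Answer: no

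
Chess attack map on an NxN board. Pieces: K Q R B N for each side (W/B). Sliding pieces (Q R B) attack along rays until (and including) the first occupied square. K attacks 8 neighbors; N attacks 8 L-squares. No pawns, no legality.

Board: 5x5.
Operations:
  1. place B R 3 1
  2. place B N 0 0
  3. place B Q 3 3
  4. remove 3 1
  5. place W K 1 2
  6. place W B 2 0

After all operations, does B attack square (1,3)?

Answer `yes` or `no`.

Op 1: place BR@(3,1)
Op 2: place BN@(0,0)
Op 3: place BQ@(3,3)
Op 4: remove (3,1)
Op 5: place WK@(1,2)
Op 6: place WB@(2,0)
Per-piece attacks for B:
  BN@(0,0): attacks (1,2) (2,1)
  BQ@(3,3): attacks (3,4) (3,2) (3,1) (3,0) (4,3) (2,3) (1,3) (0,3) (4,4) (4,2) (2,4) (2,2) (1,1) (0,0) [ray(-1,-1) blocked at (0,0)]
B attacks (1,3): yes

Answer: yes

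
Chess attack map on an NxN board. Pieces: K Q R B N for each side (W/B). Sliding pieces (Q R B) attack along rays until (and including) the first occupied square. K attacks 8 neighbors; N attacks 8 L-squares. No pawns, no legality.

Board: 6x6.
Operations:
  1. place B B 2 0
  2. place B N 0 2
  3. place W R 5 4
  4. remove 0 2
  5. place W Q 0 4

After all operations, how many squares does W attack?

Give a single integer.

Answer: 21

Derivation:
Op 1: place BB@(2,0)
Op 2: place BN@(0,2)
Op 3: place WR@(5,4)
Op 4: remove (0,2)
Op 5: place WQ@(0,4)
Per-piece attacks for W:
  WQ@(0,4): attacks (0,5) (0,3) (0,2) (0,1) (0,0) (1,4) (2,4) (3,4) (4,4) (5,4) (1,5) (1,3) (2,2) (3,1) (4,0) [ray(1,0) blocked at (5,4)]
  WR@(5,4): attacks (5,5) (5,3) (5,2) (5,1) (5,0) (4,4) (3,4) (2,4) (1,4) (0,4) [ray(-1,0) blocked at (0,4)]
Union (21 distinct): (0,0) (0,1) (0,2) (0,3) (0,4) (0,5) (1,3) (1,4) (1,5) (2,2) (2,4) (3,1) (3,4) (4,0) (4,4) (5,0) (5,1) (5,2) (5,3) (5,4) (5,5)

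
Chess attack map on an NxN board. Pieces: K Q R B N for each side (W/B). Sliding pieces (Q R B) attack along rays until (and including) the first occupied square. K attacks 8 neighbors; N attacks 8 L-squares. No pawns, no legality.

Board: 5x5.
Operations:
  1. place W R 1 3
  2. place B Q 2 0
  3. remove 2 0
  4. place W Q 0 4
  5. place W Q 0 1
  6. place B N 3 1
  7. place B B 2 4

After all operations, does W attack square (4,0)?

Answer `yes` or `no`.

Op 1: place WR@(1,3)
Op 2: place BQ@(2,0)
Op 3: remove (2,0)
Op 4: place WQ@(0,4)
Op 5: place WQ@(0,1)
Op 6: place BN@(3,1)
Op 7: place BB@(2,4)
Per-piece attacks for W:
  WQ@(0,1): attacks (0,2) (0,3) (0,4) (0,0) (1,1) (2,1) (3,1) (1,2) (2,3) (3,4) (1,0) [ray(0,1) blocked at (0,4); ray(1,0) blocked at (3,1)]
  WQ@(0,4): attacks (0,3) (0,2) (0,1) (1,4) (2,4) (1,3) [ray(0,-1) blocked at (0,1); ray(1,0) blocked at (2,4); ray(1,-1) blocked at (1,3)]
  WR@(1,3): attacks (1,4) (1,2) (1,1) (1,0) (2,3) (3,3) (4,3) (0,3)
W attacks (4,0): no

Answer: no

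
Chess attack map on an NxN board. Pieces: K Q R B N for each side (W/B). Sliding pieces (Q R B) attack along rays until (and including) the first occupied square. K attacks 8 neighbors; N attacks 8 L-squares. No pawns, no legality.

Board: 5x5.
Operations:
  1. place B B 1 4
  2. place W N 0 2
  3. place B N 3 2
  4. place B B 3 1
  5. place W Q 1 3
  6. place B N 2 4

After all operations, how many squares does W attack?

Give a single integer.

Op 1: place BB@(1,4)
Op 2: place WN@(0,2)
Op 3: place BN@(3,2)
Op 4: place BB@(3,1)
Op 5: place WQ@(1,3)
Op 6: place BN@(2,4)
Per-piece attacks for W:
  WN@(0,2): attacks (1,4) (2,3) (1,0) (2,1)
  WQ@(1,3): attacks (1,4) (1,2) (1,1) (1,0) (2,3) (3,3) (4,3) (0,3) (2,4) (2,2) (3,1) (0,4) (0,2) [ray(0,1) blocked at (1,4); ray(1,1) blocked at (2,4); ray(1,-1) blocked at (3,1); ray(-1,-1) blocked at (0,2)]
Union (14 distinct): (0,2) (0,3) (0,4) (1,0) (1,1) (1,2) (1,4) (2,1) (2,2) (2,3) (2,4) (3,1) (3,3) (4,3)

Answer: 14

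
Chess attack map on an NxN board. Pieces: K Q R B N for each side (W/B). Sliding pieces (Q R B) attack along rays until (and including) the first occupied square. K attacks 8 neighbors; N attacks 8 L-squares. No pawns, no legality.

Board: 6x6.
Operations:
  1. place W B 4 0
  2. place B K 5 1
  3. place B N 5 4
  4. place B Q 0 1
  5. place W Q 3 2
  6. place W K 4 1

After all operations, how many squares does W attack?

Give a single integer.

Answer: 24

Derivation:
Op 1: place WB@(4,0)
Op 2: place BK@(5,1)
Op 3: place BN@(5,4)
Op 4: place BQ@(0,1)
Op 5: place WQ@(3,2)
Op 6: place WK@(4,1)
Per-piece attacks for W:
  WQ@(3,2): attacks (3,3) (3,4) (3,5) (3,1) (3,0) (4,2) (5,2) (2,2) (1,2) (0,2) (4,3) (5,4) (4,1) (2,3) (1,4) (0,5) (2,1) (1,0) [ray(1,1) blocked at (5,4); ray(1,-1) blocked at (4,1)]
  WB@(4,0): attacks (5,1) (3,1) (2,2) (1,3) (0,4) [ray(1,1) blocked at (5,1)]
  WK@(4,1): attacks (4,2) (4,0) (5,1) (3,1) (5,2) (5,0) (3,2) (3,0)
Union (24 distinct): (0,2) (0,4) (0,5) (1,0) (1,2) (1,3) (1,4) (2,1) (2,2) (2,3) (3,0) (3,1) (3,2) (3,3) (3,4) (3,5) (4,0) (4,1) (4,2) (4,3) (5,0) (5,1) (5,2) (5,4)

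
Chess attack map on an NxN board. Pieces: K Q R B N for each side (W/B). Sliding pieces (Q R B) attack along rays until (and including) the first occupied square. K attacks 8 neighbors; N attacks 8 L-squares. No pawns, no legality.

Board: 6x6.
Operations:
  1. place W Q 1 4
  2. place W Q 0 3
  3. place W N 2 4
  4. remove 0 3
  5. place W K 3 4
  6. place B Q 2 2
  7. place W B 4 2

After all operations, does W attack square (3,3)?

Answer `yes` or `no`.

Op 1: place WQ@(1,4)
Op 2: place WQ@(0,3)
Op 3: place WN@(2,4)
Op 4: remove (0,3)
Op 5: place WK@(3,4)
Op 6: place BQ@(2,2)
Op 7: place WB@(4,2)
Per-piece attacks for W:
  WQ@(1,4): attacks (1,5) (1,3) (1,2) (1,1) (1,0) (2,4) (0,4) (2,5) (2,3) (3,2) (4,1) (5,0) (0,5) (0,3) [ray(1,0) blocked at (2,4)]
  WN@(2,4): attacks (4,5) (0,5) (3,2) (4,3) (1,2) (0,3)
  WK@(3,4): attacks (3,5) (3,3) (4,4) (2,4) (4,5) (4,3) (2,5) (2,3)
  WB@(4,2): attacks (5,3) (5,1) (3,3) (2,4) (3,1) (2,0) [ray(-1,1) blocked at (2,4)]
W attacks (3,3): yes

Answer: yes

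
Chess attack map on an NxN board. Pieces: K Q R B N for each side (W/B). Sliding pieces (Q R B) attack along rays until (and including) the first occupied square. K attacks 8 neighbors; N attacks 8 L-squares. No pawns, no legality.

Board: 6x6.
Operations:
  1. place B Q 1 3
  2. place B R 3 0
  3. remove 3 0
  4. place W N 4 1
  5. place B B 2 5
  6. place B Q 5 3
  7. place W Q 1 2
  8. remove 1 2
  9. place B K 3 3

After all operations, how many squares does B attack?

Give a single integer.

Op 1: place BQ@(1,3)
Op 2: place BR@(3,0)
Op 3: remove (3,0)
Op 4: place WN@(4,1)
Op 5: place BB@(2,5)
Op 6: place BQ@(5,3)
Op 7: place WQ@(1,2)
Op 8: remove (1,2)
Op 9: place BK@(3,3)
Per-piece attacks for B:
  BQ@(1,3): attacks (1,4) (1,5) (1,2) (1,1) (1,0) (2,3) (3,3) (0,3) (2,4) (3,5) (2,2) (3,1) (4,0) (0,4) (0,2) [ray(1,0) blocked at (3,3)]
  BB@(2,5): attacks (3,4) (4,3) (5,2) (1,4) (0,3)
  BK@(3,3): attacks (3,4) (3,2) (4,3) (2,3) (4,4) (4,2) (2,4) (2,2)
  BQ@(5,3): attacks (5,4) (5,5) (5,2) (5,1) (5,0) (4,3) (3,3) (4,4) (3,5) (4,2) (3,1) (2,0) [ray(-1,0) blocked at (3,3)]
Union (26 distinct): (0,2) (0,3) (0,4) (1,0) (1,1) (1,2) (1,4) (1,5) (2,0) (2,2) (2,3) (2,4) (3,1) (3,2) (3,3) (3,4) (3,5) (4,0) (4,2) (4,3) (4,4) (5,0) (5,1) (5,2) (5,4) (5,5)

Answer: 26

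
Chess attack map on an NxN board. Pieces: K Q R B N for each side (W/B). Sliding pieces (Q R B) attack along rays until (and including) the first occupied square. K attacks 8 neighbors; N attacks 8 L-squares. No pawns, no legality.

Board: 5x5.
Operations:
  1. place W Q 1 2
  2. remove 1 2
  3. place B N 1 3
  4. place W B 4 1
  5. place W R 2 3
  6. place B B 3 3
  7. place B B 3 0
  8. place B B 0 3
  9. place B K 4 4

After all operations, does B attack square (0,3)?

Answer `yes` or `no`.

Answer: yes

Derivation:
Op 1: place WQ@(1,2)
Op 2: remove (1,2)
Op 3: place BN@(1,3)
Op 4: place WB@(4,1)
Op 5: place WR@(2,3)
Op 6: place BB@(3,3)
Op 7: place BB@(3,0)
Op 8: place BB@(0,3)
Op 9: place BK@(4,4)
Per-piece attacks for B:
  BB@(0,3): attacks (1,4) (1,2) (2,1) (3,0) [ray(1,-1) blocked at (3,0)]
  BN@(1,3): attacks (3,4) (2,1) (3,2) (0,1)
  BB@(3,0): attacks (4,1) (2,1) (1,2) (0,3) [ray(1,1) blocked at (4,1); ray(-1,1) blocked at (0,3)]
  BB@(3,3): attacks (4,4) (4,2) (2,4) (2,2) (1,1) (0,0) [ray(1,1) blocked at (4,4)]
  BK@(4,4): attacks (4,3) (3,4) (3,3)
B attacks (0,3): yes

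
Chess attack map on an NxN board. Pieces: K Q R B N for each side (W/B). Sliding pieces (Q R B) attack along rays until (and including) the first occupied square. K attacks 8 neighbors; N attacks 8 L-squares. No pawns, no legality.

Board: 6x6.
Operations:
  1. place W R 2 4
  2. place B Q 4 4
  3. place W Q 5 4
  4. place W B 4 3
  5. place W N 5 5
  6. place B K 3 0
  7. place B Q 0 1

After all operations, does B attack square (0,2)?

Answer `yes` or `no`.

Op 1: place WR@(2,4)
Op 2: place BQ@(4,4)
Op 3: place WQ@(5,4)
Op 4: place WB@(4,3)
Op 5: place WN@(5,5)
Op 6: place BK@(3,0)
Op 7: place BQ@(0,1)
Per-piece attacks for B:
  BQ@(0,1): attacks (0,2) (0,3) (0,4) (0,5) (0,0) (1,1) (2,1) (3,1) (4,1) (5,1) (1,2) (2,3) (3,4) (4,5) (1,0)
  BK@(3,0): attacks (3,1) (4,0) (2,0) (4,1) (2,1)
  BQ@(4,4): attacks (4,5) (4,3) (5,4) (3,4) (2,4) (5,5) (5,3) (3,5) (3,3) (2,2) (1,1) (0,0) [ray(0,-1) blocked at (4,3); ray(1,0) blocked at (5,4); ray(-1,0) blocked at (2,4); ray(1,1) blocked at (5,5)]
B attacks (0,2): yes

Answer: yes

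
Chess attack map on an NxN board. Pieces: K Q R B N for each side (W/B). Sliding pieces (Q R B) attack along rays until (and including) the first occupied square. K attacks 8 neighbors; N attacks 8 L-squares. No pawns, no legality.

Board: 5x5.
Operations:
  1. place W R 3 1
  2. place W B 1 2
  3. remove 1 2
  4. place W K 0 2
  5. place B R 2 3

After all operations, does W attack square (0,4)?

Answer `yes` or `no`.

Answer: no

Derivation:
Op 1: place WR@(3,1)
Op 2: place WB@(1,2)
Op 3: remove (1,2)
Op 4: place WK@(0,2)
Op 5: place BR@(2,3)
Per-piece attacks for W:
  WK@(0,2): attacks (0,3) (0,1) (1,2) (1,3) (1,1)
  WR@(3,1): attacks (3,2) (3,3) (3,4) (3,0) (4,1) (2,1) (1,1) (0,1)
W attacks (0,4): no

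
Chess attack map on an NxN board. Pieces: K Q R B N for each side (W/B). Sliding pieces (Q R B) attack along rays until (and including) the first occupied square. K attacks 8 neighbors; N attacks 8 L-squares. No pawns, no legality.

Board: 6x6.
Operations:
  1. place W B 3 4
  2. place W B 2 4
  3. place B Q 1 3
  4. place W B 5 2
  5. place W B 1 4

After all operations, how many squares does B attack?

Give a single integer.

Answer: 15

Derivation:
Op 1: place WB@(3,4)
Op 2: place WB@(2,4)
Op 3: place BQ@(1,3)
Op 4: place WB@(5,2)
Op 5: place WB@(1,4)
Per-piece attacks for B:
  BQ@(1,3): attacks (1,4) (1,2) (1,1) (1,0) (2,3) (3,3) (4,3) (5,3) (0,3) (2,4) (2,2) (3,1) (4,0) (0,4) (0,2) [ray(0,1) blocked at (1,4); ray(1,1) blocked at (2,4)]
Union (15 distinct): (0,2) (0,3) (0,4) (1,0) (1,1) (1,2) (1,4) (2,2) (2,3) (2,4) (3,1) (3,3) (4,0) (4,3) (5,3)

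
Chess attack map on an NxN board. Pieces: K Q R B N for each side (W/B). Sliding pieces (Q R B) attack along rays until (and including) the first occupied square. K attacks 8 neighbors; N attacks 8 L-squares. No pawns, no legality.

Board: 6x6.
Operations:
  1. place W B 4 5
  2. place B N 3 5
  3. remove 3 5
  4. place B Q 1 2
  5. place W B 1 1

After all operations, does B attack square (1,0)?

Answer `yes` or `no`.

Op 1: place WB@(4,5)
Op 2: place BN@(3,5)
Op 3: remove (3,5)
Op 4: place BQ@(1,2)
Op 5: place WB@(1,1)
Per-piece attacks for B:
  BQ@(1,2): attacks (1,3) (1,4) (1,5) (1,1) (2,2) (3,2) (4,2) (5,2) (0,2) (2,3) (3,4) (4,5) (2,1) (3,0) (0,3) (0,1) [ray(0,-1) blocked at (1,1); ray(1,1) blocked at (4,5)]
B attacks (1,0): no

Answer: no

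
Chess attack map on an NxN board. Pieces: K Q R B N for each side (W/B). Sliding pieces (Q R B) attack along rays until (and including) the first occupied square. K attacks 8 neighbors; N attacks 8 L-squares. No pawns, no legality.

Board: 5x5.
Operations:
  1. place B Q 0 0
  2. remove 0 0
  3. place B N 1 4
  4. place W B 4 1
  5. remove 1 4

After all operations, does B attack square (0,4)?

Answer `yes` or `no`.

Answer: no

Derivation:
Op 1: place BQ@(0,0)
Op 2: remove (0,0)
Op 3: place BN@(1,4)
Op 4: place WB@(4,1)
Op 5: remove (1,4)
Per-piece attacks for B:
B attacks (0,4): no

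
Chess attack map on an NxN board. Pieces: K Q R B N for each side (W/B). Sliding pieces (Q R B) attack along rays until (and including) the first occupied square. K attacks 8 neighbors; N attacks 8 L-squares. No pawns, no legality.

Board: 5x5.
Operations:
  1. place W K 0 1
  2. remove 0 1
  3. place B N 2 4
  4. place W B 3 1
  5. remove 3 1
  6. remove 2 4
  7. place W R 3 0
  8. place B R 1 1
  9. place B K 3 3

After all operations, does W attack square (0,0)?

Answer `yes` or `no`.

Op 1: place WK@(0,1)
Op 2: remove (0,1)
Op 3: place BN@(2,4)
Op 4: place WB@(3,1)
Op 5: remove (3,1)
Op 6: remove (2,4)
Op 7: place WR@(3,0)
Op 8: place BR@(1,1)
Op 9: place BK@(3,3)
Per-piece attacks for W:
  WR@(3,0): attacks (3,1) (3,2) (3,3) (4,0) (2,0) (1,0) (0,0) [ray(0,1) blocked at (3,3)]
W attacks (0,0): yes

Answer: yes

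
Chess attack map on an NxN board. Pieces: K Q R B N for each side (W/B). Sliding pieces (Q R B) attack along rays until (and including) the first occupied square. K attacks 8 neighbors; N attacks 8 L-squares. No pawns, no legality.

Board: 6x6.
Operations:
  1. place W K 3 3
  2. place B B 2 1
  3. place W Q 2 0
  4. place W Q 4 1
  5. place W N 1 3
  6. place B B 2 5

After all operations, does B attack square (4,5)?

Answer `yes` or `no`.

Answer: no

Derivation:
Op 1: place WK@(3,3)
Op 2: place BB@(2,1)
Op 3: place WQ@(2,0)
Op 4: place WQ@(4,1)
Op 5: place WN@(1,3)
Op 6: place BB@(2,5)
Per-piece attacks for B:
  BB@(2,1): attacks (3,2) (4,3) (5,4) (3,0) (1,2) (0,3) (1,0)
  BB@(2,5): attacks (3,4) (4,3) (5,2) (1,4) (0,3)
B attacks (4,5): no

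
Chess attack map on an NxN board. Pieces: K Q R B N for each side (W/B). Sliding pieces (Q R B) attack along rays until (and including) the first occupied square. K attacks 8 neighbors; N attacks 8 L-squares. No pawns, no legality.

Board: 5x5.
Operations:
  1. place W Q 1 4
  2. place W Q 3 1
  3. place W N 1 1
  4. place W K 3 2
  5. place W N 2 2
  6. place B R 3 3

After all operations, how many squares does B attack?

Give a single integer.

Answer: 6

Derivation:
Op 1: place WQ@(1,4)
Op 2: place WQ@(3,1)
Op 3: place WN@(1,1)
Op 4: place WK@(3,2)
Op 5: place WN@(2,2)
Op 6: place BR@(3,3)
Per-piece attacks for B:
  BR@(3,3): attacks (3,4) (3,2) (4,3) (2,3) (1,3) (0,3) [ray(0,-1) blocked at (3,2)]
Union (6 distinct): (0,3) (1,3) (2,3) (3,2) (3,4) (4,3)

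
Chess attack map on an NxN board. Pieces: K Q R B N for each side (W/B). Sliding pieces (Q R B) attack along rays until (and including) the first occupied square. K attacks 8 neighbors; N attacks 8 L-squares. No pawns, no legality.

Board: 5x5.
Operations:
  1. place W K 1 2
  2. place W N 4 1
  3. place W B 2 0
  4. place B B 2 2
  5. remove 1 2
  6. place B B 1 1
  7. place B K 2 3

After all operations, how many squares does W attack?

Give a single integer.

Op 1: place WK@(1,2)
Op 2: place WN@(4,1)
Op 3: place WB@(2,0)
Op 4: place BB@(2,2)
Op 5: remove (1,2)
Op 6: place BB@(1,1)
Op 7: place BK@(2,3)
Per-piece attacks for W:
  WB@(2,0): attacks (3,1) (4,2) (1,1) [ray(-1,1) blocked at (1,1)]
  WN@(4,1): attacks (3,3) (2,2) (2,0)
Union (6 distinct): (1,1) (2,0) (2,2) (3,1) (3,3) (4,2)

Answer: 6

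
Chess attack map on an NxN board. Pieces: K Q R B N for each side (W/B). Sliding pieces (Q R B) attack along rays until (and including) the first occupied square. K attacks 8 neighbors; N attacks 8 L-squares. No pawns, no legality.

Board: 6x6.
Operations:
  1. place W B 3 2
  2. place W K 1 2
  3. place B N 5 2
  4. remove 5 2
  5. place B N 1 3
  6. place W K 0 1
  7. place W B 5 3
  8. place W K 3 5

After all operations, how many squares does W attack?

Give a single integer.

Op 1: place WB@(3,2)
Op 2: place WK@(1,2)
Op 3: place BN@(5,2)
Op 4: remove (5,2)
Op 5: place BN@(1,3)
Op 6: place WK@(0,1)
Op 7: place WB@(5,3)
Op 8: place WK@(3,5)
Per-piece attacks for W:
  WK@(0,1): attacks (0,2) (0,0) (1,1) (1,2) (1,0)
  WK@(1,2): attacks (1,3) (1,1) (2,2) (0,2) (2,3) (2,1) (0,3) (0,1)
  WB@(3,2): attacks (4,3) (5,4) (4,1) (5,0) (2,3) (1,4) (0,5) (2,1) (1,0)
  WK@(3,5): attacks (3,4) (4,5) (2,5) (4,4) (2,4)
  WB@(5,3): attacks (4,4) (3,5) (4,2) (3,1) (2,0) [ray(-1,1) blocked at (3,5)]
Union (26 distinct): (0,0) (0,1) (0,2) (0,3) (0,5) (1,0) (1,1) (1,2) (1,3) (1,4) (2,0) (2,1) (2,2) (2,3) (2,4) (2,5) (3,1) (3,4) (3,5) (4,1) (4,2) (4,3) (4,4) (4,5) (5,0) (5,4)

Answer: 26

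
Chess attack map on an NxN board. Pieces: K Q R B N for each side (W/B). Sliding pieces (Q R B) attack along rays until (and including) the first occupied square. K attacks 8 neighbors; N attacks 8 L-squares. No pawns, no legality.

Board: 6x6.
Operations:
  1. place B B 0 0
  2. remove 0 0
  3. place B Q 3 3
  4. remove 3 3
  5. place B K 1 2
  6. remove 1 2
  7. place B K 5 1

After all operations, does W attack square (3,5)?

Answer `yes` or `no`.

Answer: no

Derivation:
Op 1: place BB@(0,0)
Op 2: remove (0,0)
Op 3: place BQ@(3,3)
Op 4: remove (3,3)
Op 5: place BK@(1,2)
Op 6: remove (1,2)
Op 7: place BK@(5,1)
Per-piece attacks for W:
W attacks (3,5): no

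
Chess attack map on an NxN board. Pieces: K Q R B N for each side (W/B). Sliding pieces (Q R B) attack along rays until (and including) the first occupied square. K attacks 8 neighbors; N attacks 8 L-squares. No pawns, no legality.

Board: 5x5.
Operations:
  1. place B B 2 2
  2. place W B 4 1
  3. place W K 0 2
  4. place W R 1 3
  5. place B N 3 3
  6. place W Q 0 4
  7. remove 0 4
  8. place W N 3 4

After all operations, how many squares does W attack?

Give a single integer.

Answer: 13

Derivation:
Op 1: place BB@(2,2)
Op 2: place WB@(4,1)
Op 3: place WK@(0,2)
Op 4: place WR@(1,3)
Op 5: place BN@(3,3)
Op 6: place WQ@(0,4)
Op 7: remove (0,4)
Op 8: place WN@(3,4)
Per-piece attacks for W:
  WK@(0,2): attacks (0,3) (0,1) (1,2) (1,3) (1,1)
  WR@(1,3): attacks (1,4) (1,2) (1,1) (1,0) (2,3) (3,3) (0,3) [ray(1,0) blocked at (3,3)]
  WN@(3,4): attacks (4,2) (2,2) (1,3)
  WB@(4,1): attacks (3,2) (2,3) (1,4) (3,0)
Union (13 distinct): (0,1) (0,3) (1,0) (1,1) (1,2) (1,3) (1,4) (2,2) (2,3) (3,0) (3,2) (3,3) (4,2)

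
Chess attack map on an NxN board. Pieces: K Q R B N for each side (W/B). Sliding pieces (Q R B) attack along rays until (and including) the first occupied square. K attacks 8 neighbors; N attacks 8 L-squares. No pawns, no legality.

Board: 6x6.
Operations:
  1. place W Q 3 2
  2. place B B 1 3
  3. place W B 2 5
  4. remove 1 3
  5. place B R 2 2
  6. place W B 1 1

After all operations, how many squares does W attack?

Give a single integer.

Answer: 21

Derivation:
Op 1: place WQ@(3,2)
Op 2: place BB@(1,3)
Op 3: place WB@(2,5)
Op 4: remove (1,3)
Op 5: place BR@(2,2)
Op 6: place WB@(1,1)
Per-piece attacks for W:
  WB@(1,1): attacks (2,2) (2,0) (0,2) (0,0) [ray(1,1) blocked at (2,2)]
  WB@(2,5): attacks (3,4) (4,3) (5,2) (1,4) (0,3)
  WQ@(3,2): attacks (3,3) (3,4) (3,5) (3,1) (3,0) (4,2) (5,2) (2,2) (4,3) (5,4) (4,1) (5,0) (2,3) (1,4) (0,5) (2,1) (1,0) [ray(-1,0) blocked at (2,2)]
Union (21 distinct): (0,0) (0,2) (0,3) (0,5) (1,0) (1,4) (2,0) (2,1) (2,2) (2,3) (3,0) (3,1) (3,3) (3,4) (3,5) (4,1) (4,2) (4,3) (5,0) (5,2) (5,4)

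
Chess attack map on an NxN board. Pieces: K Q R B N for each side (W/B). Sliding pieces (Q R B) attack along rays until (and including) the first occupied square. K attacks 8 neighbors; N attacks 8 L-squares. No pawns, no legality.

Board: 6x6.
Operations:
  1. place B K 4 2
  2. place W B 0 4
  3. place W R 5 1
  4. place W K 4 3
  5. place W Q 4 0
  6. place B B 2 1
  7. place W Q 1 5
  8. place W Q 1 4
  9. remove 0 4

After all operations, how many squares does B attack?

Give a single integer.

Answer: 12

Derivation:
Op 1: place BK@(4,2)
Op 2: place WB@(0,4)
Op 3: place WR@(5,1)
Op 4: place WK@(4,3)
Op 5: place WQ@(4,0)
Op 6: place BB@(2,1)
Op 7: place WQ@(1,5)
Op 8: place WQ@(1,4)
Op 9: remove (0,4)
Per-piece attacks for B:
  BB@(2,1): attacks (3,2) (4,3) (3,0) (1,2) (0,3) (1,0) [ray(1,1) blocked at (4,3)]
  BK@(4,2): attacks (4,3) (4,1) (5,2) (3,2) (5,3) (5,1) (3,3) (3,1)
Union (12 distinct): (0,3) (1,0) (1,2) (3,0) (3,1) (3,2) (3,3) (4,1) (4,3) (5,1) (5,2) (5,3)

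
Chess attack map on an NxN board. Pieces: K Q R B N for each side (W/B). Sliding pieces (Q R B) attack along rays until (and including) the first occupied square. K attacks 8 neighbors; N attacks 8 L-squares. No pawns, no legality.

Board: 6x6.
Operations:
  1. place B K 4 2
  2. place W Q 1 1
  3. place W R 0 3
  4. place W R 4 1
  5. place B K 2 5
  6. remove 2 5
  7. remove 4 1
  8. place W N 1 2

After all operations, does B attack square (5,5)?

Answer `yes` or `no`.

Answer: no

Derivation:
Op 1: place BK@(4,2)
Op 2: place WQ@(1,1)
Op 3: place WR@(0,3)
Op 4: place WR@(4,1)
Op 5: place BK@(2,5)
Op 6: remove (2,5)
Op 7: remove (4,1)
Op 8: place WN@(1,2)
Per-piece attacks for B:
  BK@(4,2): attacks (4,3) (4,1) (5,2) (3,2) (5,3) (5,1) (3,3) (3,1)
B attacks (5,5): no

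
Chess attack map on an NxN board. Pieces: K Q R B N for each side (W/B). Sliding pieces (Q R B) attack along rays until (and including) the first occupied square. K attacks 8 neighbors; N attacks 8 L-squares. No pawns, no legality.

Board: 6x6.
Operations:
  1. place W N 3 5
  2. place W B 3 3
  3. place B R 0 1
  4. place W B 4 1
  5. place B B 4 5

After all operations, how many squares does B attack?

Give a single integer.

Op 1: place WN@(3,5)
Op 2: place WB@(3,3)
Op 3: place BR@(0,1)
Op 4: place WB@(4,1)
Op 5: place BB@(4,5)
Per-piece attacks for B:
  BR@(0,1): attacks (0,2) (0,3) (0,4) (0,5) (0,0) (1,1) (2,1) (3,1) (4,1) [ray(1,0) blocked at (4,1)]
  BB@(4,5): attacks (5,4) (3,4) (2,3) (1,2) (0,1) [ray(-1,-1) blocked at (0,1)]
Union (14 distinct): (0,0) (0,1) (0,2) (0,3) (0,4) (0,5) (1,1) (1,2) (2,1) (2,3) (3,1) (3,4) (4,1) (5,4)

Answer: 14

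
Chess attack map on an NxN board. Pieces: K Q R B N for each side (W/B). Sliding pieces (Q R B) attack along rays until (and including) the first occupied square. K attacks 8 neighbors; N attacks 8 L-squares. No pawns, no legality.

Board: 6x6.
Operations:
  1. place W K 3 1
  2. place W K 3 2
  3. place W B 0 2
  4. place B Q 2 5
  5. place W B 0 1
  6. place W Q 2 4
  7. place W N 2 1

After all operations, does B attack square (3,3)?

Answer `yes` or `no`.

Answer: no

Derivation:
Op 1: place WK@(3,1)
Op 2: place WK@(3,2)
Op 3: place WB@(0,2)
Op 4: place BQ@(2,5)
Op 5: place WB@(0,1)
Op 6: place WQ@(2,4)
Op 7: place WN@(2,1)
Per-piece attacks for B:
  BQ@(2,5): attacks (2,4) (3,5) (4,5) (5,5) (1,5) (0,5) (3,4) (4,3) (5,2) (1,4) (0,3) [ray(0,-1) blocked at (2,4)]
B attacks (3,3): no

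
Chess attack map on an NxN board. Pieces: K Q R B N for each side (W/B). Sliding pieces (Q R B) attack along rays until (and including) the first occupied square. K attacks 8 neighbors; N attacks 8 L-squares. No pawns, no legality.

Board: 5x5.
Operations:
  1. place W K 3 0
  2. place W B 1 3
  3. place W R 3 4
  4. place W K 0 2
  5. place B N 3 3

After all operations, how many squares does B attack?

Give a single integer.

Op 1: place WK@(3,0)
Op 2: place WB@(1,3)
Op 3: place WR@(3,4)
Op 4: place WK@(0,2)
Op 5: place BN@(3,3)
Per-piece attacks for B:
  BN@(3,3): attacks (1,4) (4,1) (2,1) (1,2)
Union (4 distinct): (1,2) (1,4) (2,1) (4,1)

Answer: 4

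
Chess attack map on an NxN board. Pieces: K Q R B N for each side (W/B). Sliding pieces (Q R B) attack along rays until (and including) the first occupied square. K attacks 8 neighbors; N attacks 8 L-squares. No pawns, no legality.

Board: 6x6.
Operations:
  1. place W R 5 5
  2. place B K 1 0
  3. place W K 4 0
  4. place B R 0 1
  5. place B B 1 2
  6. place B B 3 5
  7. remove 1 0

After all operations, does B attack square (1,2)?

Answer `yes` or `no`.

Answer: no

Derivation:
Op 1: place WR@(5,5)
Op 2: place BK@(1,0)
Op 3: place WK@(4,0)
Op 4: place BR@(0,1)
Op 5: place BB@(1,2)
Op 6: place BB@(3,5)
Op 7: remove (1,0)
Per-piece attacks for B:
  BR@(0,1): attacks (0,2) (0,3) (0,4) (0,5) (0,0) (1,1) (2,1) (3,1) (4,1) (5,1)
  BB@(1,2): attacks (2,3) (3,4) (4,5) (2,1) (3,0) (0,3) (0,1) [ray(-1,-1) blocked at (0,1)]
  BB@(3,5): attacks (4,4) (5,3) (2,4) (1,3) (0,2)
B attacks (1,2): no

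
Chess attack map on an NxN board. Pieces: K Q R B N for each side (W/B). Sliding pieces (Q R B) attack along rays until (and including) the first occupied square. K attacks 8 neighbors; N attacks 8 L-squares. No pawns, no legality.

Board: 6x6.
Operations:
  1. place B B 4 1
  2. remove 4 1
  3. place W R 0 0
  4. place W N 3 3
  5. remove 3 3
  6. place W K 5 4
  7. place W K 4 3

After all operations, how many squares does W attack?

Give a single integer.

Op 1: place BB@(4,1)
Op 2: remove (4,1)
Op 3: place WR@(0,0)
Op 4: place WN@(3,3)
Op 5: remove (3,3)
Op 6: place WK@(5,4)
Op 7: place WK@(4,3)
Per-piece attacks for W:
  WR@(0,0): attacks (0,1) (0,2) (0,3) (0,4) (0,5) (1,0) (2,0) (3,0) (4,0) (5,0)
  WK@(4,3): attacks (4,4) (4,2) (5,3) (3,3) (5,4) (5,2) (3,4) (3,2)
  WK@(5,4): attacks (5,5) (5,3) (4,4) (4,5) (4,3)
Union (21 distinct): (0,1) (0,2) (0,3) (0,4) (0,5) (1,0) (2,0) (3,0) (3,2) (3,3) (3,4) (4,0) (4,2) (4,3) (4,4) (4,5) (5,0) (5,2) (5,3) (5,4) (5,5)

Answer: 21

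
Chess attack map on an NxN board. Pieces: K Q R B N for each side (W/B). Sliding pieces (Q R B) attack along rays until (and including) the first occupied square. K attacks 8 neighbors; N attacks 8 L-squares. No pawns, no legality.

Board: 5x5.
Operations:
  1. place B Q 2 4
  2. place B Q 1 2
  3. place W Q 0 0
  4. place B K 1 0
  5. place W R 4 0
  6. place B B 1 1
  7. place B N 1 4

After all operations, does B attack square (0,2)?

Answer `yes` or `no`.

Answer: yes

Derivation:
Op 1: place BQ@(2,4)
Op 2: place BQ@(1,2)
Op 3: place WQ@(0,0)
Op 4: place BK@(1,0)
Op 5: place WR@(4,0)
Op 6: place BB@(1,1)
Op 7: place BN@(1,4)
Per-piece attacks for B:
  BK@(1,0): attacks (1,1) (2,0) (0,0) (2,1) (0,1)
  BB@(1,1): attacks (2,2) (3,3) (4,4) (2,0) (0,2) (0,0) [ray(-1,-1) blocked at (0,0)]
  BQ@(1,2): attacks (1,3) (1,4) (1,1) (2,2) (3,2) (4,2) (0,2) (2,3) (3,4) (2,1) (3,0) (0,3) (0,1) [ray(0,1) blocked at (1,4); ray(0,-1) blocked at (1,1)]
  BN@(1,4): attacks (2,2) (3,3) (0,2)
  BQ@(2,4): attacks (2,3) (2,2) (2,1) (2,0) (3,4) (4,4) (1,4) (3,3) (4,2) (1,3) (0,2) [ray(-1,0) blocked at (1,4)]
B attacks (0,2): yes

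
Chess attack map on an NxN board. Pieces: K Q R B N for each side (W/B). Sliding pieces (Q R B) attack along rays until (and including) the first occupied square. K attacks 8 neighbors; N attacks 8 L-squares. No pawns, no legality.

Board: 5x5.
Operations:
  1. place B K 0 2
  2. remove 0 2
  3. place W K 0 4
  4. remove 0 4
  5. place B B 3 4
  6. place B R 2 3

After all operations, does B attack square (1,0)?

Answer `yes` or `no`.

Answer: no

Derivation:
Op 1: place BK@(0,2)
Op 2: remove (0,2)
Op 3: place WK@(0,4)
Op 4: remove (0,4)
Op 5: place BB@(3,4)
Op 6: place BR@(2,3)
Per-piece attacks for B:
  BR@(2,3): attacks (2,4) (2,2) (2,1) (2,0) (3,3) (4,3) (1,3) (0,3)
  BB@(3,4): attacks (4,3) (2,3) [ray(-1,-1) blocked at (2,3)]
B attacks (1,0): no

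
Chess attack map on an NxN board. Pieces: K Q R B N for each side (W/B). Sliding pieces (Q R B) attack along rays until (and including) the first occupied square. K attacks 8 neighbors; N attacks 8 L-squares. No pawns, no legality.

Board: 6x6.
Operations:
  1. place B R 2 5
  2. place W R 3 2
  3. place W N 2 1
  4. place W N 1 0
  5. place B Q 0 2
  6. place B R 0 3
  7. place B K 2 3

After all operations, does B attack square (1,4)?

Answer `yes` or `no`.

Answer: yes

Derivation:
Op 1: place BR@(2,5)
Op 2: place WR@(3,2)
Op 3: place WN@(2,1)
Op 4: place WN@(1,0)
Op 5: place BQ@(0,2)
Op 6: place BR@(0,3)
Op 7: place BK@(2,3)
Per-piece attacks for B:
  BQ@(0,2): attacks (0,3) (0,1) (0,0) (1,2) (2,2) (3,2) (1,3) (2,4) (3,5) (1,1) (2,0) [ray(0,1) blocked at (0,3); ray(1,0) blocked at (3,2)]
  BR@(0,3): attacks (0,4) (0,5) (0,2) (1,3) (2,3) [ray(0,-1) blocked at (0,2); ray(1,0) blocked at (2,3)]
  BK@(2,3): attacks (2,4) (2,2) (3,3) (1,3) (3,4) (3,2) (1,4) (1,2)
  BR@(2,5): attacks (2,4) (2,3) (3,5) (4,5) (5,5) (1,5) (0,5) [ray(0,-1) blocked at (2,3)]
B attacks (1,4): yes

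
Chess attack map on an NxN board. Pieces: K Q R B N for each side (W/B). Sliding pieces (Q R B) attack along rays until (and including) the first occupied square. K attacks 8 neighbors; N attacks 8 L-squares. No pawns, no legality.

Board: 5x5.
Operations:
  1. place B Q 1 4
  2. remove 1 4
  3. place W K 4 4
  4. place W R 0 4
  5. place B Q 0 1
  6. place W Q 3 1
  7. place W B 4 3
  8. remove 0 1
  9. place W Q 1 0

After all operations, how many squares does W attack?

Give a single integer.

Op 1: place BQ@(1,4)
Op 2: remove (1,4)
Op 3: place WK@(4,4)
Op 4: place WR@(0,4)
Op 5: place BQ@(0,1)
Op 6: place WQ@(3,1)
Op 7: place WB@(4,3)
Op 8: remove (0,1)
Op 9: place WQ@(1,0)
Per-piece attacks for W:
  WR@(0,4): attacks (0,3) (0,2) (0,1) (0,0) (1,4) (2,4) (3,4) (4,4) [ray(1,0) blocked at (4,4)]
  WQ@(1,0): attacks (1,1) (1,2) (1,3) (1,4) (2,0) (3,0) (4,0) (0,0) (2,1) (3,2) (4,3) (0,1) [ray(1,1) blocked at (4,3)]
  WQ@(3,1): attacks (3,2) (3,3) (3,4) (3,0) (4,1) (2,1) (1,1) (0,1) (4,2) (4,0) (2,2) (1,3) (0,4) (2,0) [ray(-1,1) blocked at (0,4)]
  WB@(4,3): attacks (3,4) (3,2) (2,1) (1,0) [ray(-1,-1) blocked at (1,0)]
  WK@(4,4): attacks (4,3) (3,4) (3,3)
Union (23 distinct): (0,0) (0,1) (0,2) (0,3) (0,4) (1,0) (1,1) (1,2) (1,3) (1,4) (2,0) (2,1) (2,2) (2,4) (3,0) (3,2) (3,3) (3,4) (4,0) (4,1) (4,2) (4,3) (4,4)

Answer: 23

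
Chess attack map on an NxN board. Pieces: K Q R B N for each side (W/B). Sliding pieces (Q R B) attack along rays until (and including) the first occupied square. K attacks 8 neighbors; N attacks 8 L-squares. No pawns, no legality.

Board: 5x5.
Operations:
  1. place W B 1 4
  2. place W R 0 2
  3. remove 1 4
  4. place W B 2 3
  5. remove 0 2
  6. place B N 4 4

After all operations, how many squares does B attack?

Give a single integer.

Answer: 2

Derivation:
Op 1: place WB@(1,4)
Op 2: place WR@(0,2)
Op 3: remove (1,4)
Op 4: place WB@(2,3)
Op 5: remove (0,2)
Op 6: place BN@(4,4)
Per-piece attacks for B:
  BN@(4,4): attacks (3,2) (2,3)
Union (2 distinct): (2,3) (3,2)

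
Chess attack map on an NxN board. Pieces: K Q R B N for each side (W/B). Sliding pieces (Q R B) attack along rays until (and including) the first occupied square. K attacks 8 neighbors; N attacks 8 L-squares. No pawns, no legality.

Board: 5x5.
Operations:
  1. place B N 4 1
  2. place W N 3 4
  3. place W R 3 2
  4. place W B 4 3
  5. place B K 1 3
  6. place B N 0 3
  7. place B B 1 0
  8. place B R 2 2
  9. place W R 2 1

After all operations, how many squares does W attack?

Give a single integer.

Answer: 12

Derivation:
Op 1: place BN@(4,1)
Op 2: place WN@(3,4)
Op 3: place WR@(3,2)
Op 4: place WB@(4,3)
Op 5: place BK@(1,3)
Op 6: place BN@(0,3)
Op 7: place BB@(1,0)
Op 8: place BR@(2,2)
Op 9: place WR@(2,1)
Per-piece attacks for W:
  WR@(2,1): attacks (2,2) (2,0) (3,1) (4,1) (1,1) (0,1) [ray(0,1) blocked at (2,2); ray(1,0) blocked at (4,1)]
  WR@(3,2): attacks (3,3) (3,4) (3,1) (3,0) (4,2) (2,2) [ray(0,1) blocked at (3,4); ray(-1,0) blocked at (2,2)]
  WN@(3,4): attacks (4,2) (2,2) (1,3)
  WB@(4,3): attacks (3,4) (3,2) [ray(-1,1) blocked at (3,4); ray(-1,-1) blocked at (3,2)]
Union (12 distinct): (0,1) (1,1) (1,3) (2,0) (2,2) (3,0) (3,1) (3,2) (3,3) (3,4) (4,1) (4,2)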